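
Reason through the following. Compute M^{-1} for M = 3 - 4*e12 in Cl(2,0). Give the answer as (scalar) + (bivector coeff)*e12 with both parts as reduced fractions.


M = 3 - 4*e12, where e12^2 = -1.
Since M commutes with its reverse ~M = a - b*e12, M * ~M = a^2 - b^2*e12^2 = a^2 + b^2.
So M^{-1} = ~M / (a^2 + b^2) = (a - b*e12)/(a^2 + b^2).
a^2 + b^2 = 9 + 16 = 25
Scalar part = 3/25 = 3/25
Bivector coeff = 4/25 = 4/25
M^{-1} = 3/25 + 4/25*e12


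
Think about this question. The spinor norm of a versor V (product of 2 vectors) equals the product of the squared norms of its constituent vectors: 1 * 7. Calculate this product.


Spinor norm N(V) = |v1|^2 * |v2|^2 * ... * |v2|^2
= 1 * 7
Running product: 1, 7
N(V) = 7


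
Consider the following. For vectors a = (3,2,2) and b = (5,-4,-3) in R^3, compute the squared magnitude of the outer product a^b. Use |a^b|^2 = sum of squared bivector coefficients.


a wedge b = (a1*b2 - a2*b1)*e12 + (a1*b3 - a3*b1)*e13 + (a2*b3 - a3*b2)*e23
e12 coeff: 3*(-4) - 2*5 = -12 - 10 = -22
e13 coeff: 3*(-3) - 2*5 = -9 - 10 = -19
e23 coeff: 2*(-3) - 2*(-4) = -6 - (-8) = 2
|a wedge b|^2 = (-22)^2 + (-19)^2 + 2^2
= 484 + 361 + 4
= 849


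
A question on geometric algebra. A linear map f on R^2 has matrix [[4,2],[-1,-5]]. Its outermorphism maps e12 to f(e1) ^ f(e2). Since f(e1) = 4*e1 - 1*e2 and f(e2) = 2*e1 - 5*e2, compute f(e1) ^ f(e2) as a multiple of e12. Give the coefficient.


The outermorphism of a linear map f sends e1^e2 to f(e1)^f(e2).
f(e1) = 4*e1 - 1*e2
f(e2) = 2*e1 - 5*e2
f(e1) ^ f(e2) = (4*e1 - 1*e2) ^ (2*e1 - 5*e2)
= 4*(-5)*e12 + (-1)*2*e21
= (-20 - (-2))*e12
= -18*e12
Coefficient = -18


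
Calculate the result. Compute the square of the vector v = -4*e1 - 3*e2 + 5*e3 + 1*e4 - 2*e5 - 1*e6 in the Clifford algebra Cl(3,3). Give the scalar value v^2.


v^2 = sum of c_i^2 * e_i^2
Positive signature terms (e_i^2 = +1): (-4)^2 + (-3)^2 + 5^2 = 50
Negative signature terms (e_j^2 = -1): 1^2 + (-2)^2 + (-1)^2 = 6
v^2 = 50 - 6 = 44


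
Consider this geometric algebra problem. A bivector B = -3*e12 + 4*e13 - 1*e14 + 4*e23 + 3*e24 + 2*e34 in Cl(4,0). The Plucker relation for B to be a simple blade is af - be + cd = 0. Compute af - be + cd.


Plucker relation: af - be + cd
a*f = (-3)*2 = -6
b*e = 4*3 = 12
c*d = (-1)*4 = -4
af - be + cd = -6 - 12 + (-4)
= -22


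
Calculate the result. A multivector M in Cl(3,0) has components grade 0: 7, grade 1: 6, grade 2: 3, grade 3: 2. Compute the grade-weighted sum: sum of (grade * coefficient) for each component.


Grade-weighted sum = sum of grade_k * coefficient_k
0*7 = 0
1*6 = 6
2*3 = 6
3*2 = 6
Total = 0 + 6 + 6 + 6 = 18


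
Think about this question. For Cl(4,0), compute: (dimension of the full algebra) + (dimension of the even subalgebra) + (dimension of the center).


n = 4 + 0 = 4
Total dim = 2^4 = 16
Even subalgebra dim = 2^3 = 8
n is even, so center dim = 1
Sum = 16 + 8 + 1 = 25


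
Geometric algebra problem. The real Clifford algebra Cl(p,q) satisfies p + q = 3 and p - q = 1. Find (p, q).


We need p + q = 3 and p - q = 1.
Adding: 2p = 3 + 1 = 4, so p = 2.
Then q = 3 - 2 = 1.
(p, q) = (2, 1)


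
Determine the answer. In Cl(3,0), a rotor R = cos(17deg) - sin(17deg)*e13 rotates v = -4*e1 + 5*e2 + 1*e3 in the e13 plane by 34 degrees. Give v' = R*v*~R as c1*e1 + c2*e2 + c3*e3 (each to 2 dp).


Rotor R = cos(17deg) - sin(17deg)*e13
Rotation angle theta = 2 * 17 = 34 degrees in the e13 plane (e1 -> e3).
The component perpendicular to the plane (e2) is invariant: v'_2 = v2 = 5.00
cos(34deg) = 0.8290, sin(34deg) = 0.5592
v'_1 = v1*cos(theta) - v3*sin(theta) = -4*0.8290 - 1*0.5592 = -3.88
v'_3 = v1*sin(theta) + v3*cos(theta) = -4*0.5592 + 1*0.8290 = -1.41
v' = -3.88*e1 + 5.00*e2 - 1.41*e3


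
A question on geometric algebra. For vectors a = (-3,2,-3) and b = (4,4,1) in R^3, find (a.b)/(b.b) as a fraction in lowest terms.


Projection coefficient = (a . b) / (b . b)
a . b = (-3)*4 + 2*4 + (-3)*1
= -12 + 8 + (-3) = -7
b . b = 4^2 + 4^2 + 1^2
= 16 + 16 + 1 = 33
Coefficient = -7/33
In lowest terms: -7/33


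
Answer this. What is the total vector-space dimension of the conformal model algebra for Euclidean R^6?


The conformal model of R^6 uses Cl(7,1): the 6 Euclidean generators plus two extra orthogonal generators e+ (e+^2 = +1) and e- (e-^2 = -1), from which the null vectors e0, einf are built.
Number of generators m = 6 + 2 = 8.
dim Cl(p,q) = 2^m = 2^8 = 256


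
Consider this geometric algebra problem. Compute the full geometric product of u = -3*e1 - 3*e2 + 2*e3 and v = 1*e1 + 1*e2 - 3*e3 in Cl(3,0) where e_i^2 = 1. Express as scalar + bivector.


In Cl(3,0): e_i^2 = 1, e_ie_j = -e_je_i for i != j.
Scalar part = u . v = (-3)*1 + (-3)*1 + 2*(-3)
= -3 + (-3) + (-6) = -12
e12 coeff = (-3)*1 - (-3)*1 = -3 - (-3) = 0
e13 coeff = (-3)*(-3) - 2*1 = 9 - 2 = 7
e23 coeff = (-3)*(-3) - 2*1 = 9 - 2 = 7
uv = -12 + 0*e12 + 7*e13 + 7*e23


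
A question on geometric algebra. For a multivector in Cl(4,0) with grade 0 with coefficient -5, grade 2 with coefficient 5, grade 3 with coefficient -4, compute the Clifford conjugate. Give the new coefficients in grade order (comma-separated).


Clifford conjugate sign for grade k: (-1)^(k(k+1)/2)
Grade 0: (-1)^(0*1/2) = (-1)^0 = 1, coeff -5 -> -5
Grade 2: (-1)^(2*3/2) = (-1)^3 = -1, coeff 5 -> -5
Grade 3: (-1)^(3*4/2) = (-1)^6 = 1, coeff -4 -> -4
Conjugated coefficients: -5, -5, -4


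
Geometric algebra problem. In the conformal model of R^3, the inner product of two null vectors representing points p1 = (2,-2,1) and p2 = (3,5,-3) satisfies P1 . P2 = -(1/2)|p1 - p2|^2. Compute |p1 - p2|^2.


p1 - p2 = (-1, -7, 4)
|p1 - p2|^2 = (-1)^2 + (-7)^2 + 4^2
= 1 + 49 + 16
= 66


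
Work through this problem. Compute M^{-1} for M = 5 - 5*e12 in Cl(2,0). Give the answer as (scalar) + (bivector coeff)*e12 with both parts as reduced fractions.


M = 5 - 5*e12, where e12^2 = -1.
Since M commutes with its reverse ~M = a - b*e12, M * ~M = a^2 - b^2*e12^2 = a^2 + b^2.
So M^{-1} = ~M / (a^2 + b^2) = (a - b*e12)/(a^2 + b^2).
a^2 + b^2 = 25 + 25 = 50
Scalar part = 5/50 = 1/10
Bivector coeff = 5/50 = 1/10
M^{-1} = 1/10 + 1/10*e12


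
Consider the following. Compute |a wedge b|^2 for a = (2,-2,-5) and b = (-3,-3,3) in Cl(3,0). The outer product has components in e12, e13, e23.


a wedge b = (a1*b2 - a2*b1)*e12 + (a1*b3 - a3*b1)*e13 + (a2*b3 - a3*b2)*e23
e12 coeff: 2*(-3) - (-2)*(-3) = -6 - 6 = -12
e13 coeff: 2*3 - (-5)*(-3) = 6 - 15 = -9
e23 coeff: (-2)*3 - (-5)*(-3) = -6 - 15 = -21
|a wedge b|^2 = (-12)^2 + (-9)^2 + (-21)^2
= 144 + 81 + 441
= 666


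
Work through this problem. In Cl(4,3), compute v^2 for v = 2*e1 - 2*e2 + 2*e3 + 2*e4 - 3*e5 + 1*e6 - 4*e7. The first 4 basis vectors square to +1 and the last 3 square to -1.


v^2 = sum of c_i^2 * e_i^2
Positive signature terms (e_i^2 = +1): 2^2 + (-2)^2 + 2^2 + 2^2 = 16
Negative signature terms (e_j^2 = -1): (-3)^2 + 1^2 + (-4)^2 = 26
v^2 = 16 - 26 = -10


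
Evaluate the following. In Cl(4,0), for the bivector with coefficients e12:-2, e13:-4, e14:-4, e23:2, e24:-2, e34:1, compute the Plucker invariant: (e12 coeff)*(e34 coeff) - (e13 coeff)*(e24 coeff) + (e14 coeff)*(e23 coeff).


Plucker relation: af - be + cd
a*f = (-2)*1 = -2
b*e = (-4)*(-2) = 8
c*d = (-4)*2 = -8
af - be + cd = -2 - 8 + (-8)
= -18


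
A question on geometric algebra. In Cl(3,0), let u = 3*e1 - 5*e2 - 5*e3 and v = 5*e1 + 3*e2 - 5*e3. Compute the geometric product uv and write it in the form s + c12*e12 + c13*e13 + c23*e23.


In Cl(3,0): e_i^2 = 1, e_ie_j = -e_je_i for i != j.
Scalar part = u . v = 3*5 + (-5)*3 + (-5)*(-5)
= 15 + (-15) + 25 = 25
e12 coeff = 3*3 - (-5)*5 = 9 - (-25) = 34
e13 coeff = 3*(-5) - (-5)*5 = -15 - (-25) = 10
e23 coeff = (-5)*(-5) - (-5)*3 = 25 - (-15) = 40
uv = 25 + 34*e12 + 10*e13 + 40*e23


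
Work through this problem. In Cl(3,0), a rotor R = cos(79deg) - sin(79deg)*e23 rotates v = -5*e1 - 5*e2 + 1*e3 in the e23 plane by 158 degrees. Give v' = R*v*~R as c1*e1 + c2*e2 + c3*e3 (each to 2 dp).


Rotor R = cos(79deg) - sin(79deg)*e23
Rotation angle theta = 2 * 79 = 158 degrees in the e23 plane (e2 -> e3).
The component perpendicular to the plane (e1) is invariant: v'_1 = v1 = -5.00
cos(158deg) = -0.9272, sin(158deg) = 0.3746
v'_2 = v2*cos(theta) - v3*sin(theta) = -5*(-0.9272) - 1*0.3746 = 4.26
v'_3 = v2*sin(theta) + v3*cos(theta) = -5*0.3746 + 1*(-0.9272) = -2.80
v' = -5.00*e1 + 4.26*e2 - 2.80*e3


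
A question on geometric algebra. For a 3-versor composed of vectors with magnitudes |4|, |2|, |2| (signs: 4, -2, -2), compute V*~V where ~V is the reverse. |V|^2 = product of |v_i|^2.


Each vector v_i has |v_i|^2 = s_i^2
Squared scales: 4^2 = 16, (-2)^2 = 4, (-2)^2 = 4
|V|^2 = 16 * 4 * 4
= 256


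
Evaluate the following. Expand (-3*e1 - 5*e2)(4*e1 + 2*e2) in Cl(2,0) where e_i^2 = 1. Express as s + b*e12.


Expand: (-3*e1 - 5*e2)(4*e1 + 2*e2)
= (-3)*4*e1e1 + (-3)*2*e1e2 + (-5)*4*e2e1 + (-5)*2*e2e2
Using e1^2 = e2^2 = 1, e2e1 = -e1e2:
Scalar part s = (-3)*4 + (-5)*2 = -12 + (-10) = -22
Bivector part b = (-3)*2 - (-5)*4 = -6 - (-20) = 14
uv = -22 + 14*e12


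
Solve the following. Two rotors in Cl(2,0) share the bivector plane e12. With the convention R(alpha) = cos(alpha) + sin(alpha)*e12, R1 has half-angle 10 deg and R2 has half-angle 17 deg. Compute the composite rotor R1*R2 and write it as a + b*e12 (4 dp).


Same-plane rotors commute and their half-angles add:
R1*R2 = cos(a1 + a2) + sin(a1 + a2)*e12.
a1 + a2 = 10 + 17 = 27 deg
cos(27 deg) = 0.8910
sin(27 deg) = 0.4540
R1*R2 = 0.8910 + 0.4540*e12


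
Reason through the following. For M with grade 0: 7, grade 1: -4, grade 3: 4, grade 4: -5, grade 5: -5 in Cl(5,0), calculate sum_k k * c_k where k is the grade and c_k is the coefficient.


Grade-weighted sum = sum of grade_k * coefficient_k
0*7 = 0
1*(-4) = -4
3*4 = 12
4*(-5) = -20
5*(-5) = -25
Total = 0 + (-4) + 12 + (-20) + (-25) = -37


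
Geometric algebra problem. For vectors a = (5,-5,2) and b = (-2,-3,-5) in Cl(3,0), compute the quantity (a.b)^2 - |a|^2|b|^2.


a . b = 5*(-2) + (-5)*(-3) + 2*(-5)
= -10 + 15 + (-10) = -5
|a|^2 = 5^2 + (-5)^2 + 2^2 = 54
|b|^2 = (-2)^2 + (-3)^2 + (-5)^2 = 38
(a.b)^2 = (-5)^2 = 25
|a|^2 * |b|^2 = 54 * 38 = 2052
Result = 25 - 2052 = -2027


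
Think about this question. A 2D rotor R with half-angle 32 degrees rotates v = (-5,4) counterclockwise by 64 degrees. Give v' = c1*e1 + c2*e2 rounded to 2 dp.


Rotor R = cos(32deg) - sin(32deg)*e12
Rotation angle theta = 2 * 32 = 64 degrees
v' = R*v*~R rotates v by theta.
cos(64deg) = 0.4384, sin(64deg) = 0.8988
v'_1 = -5*cos(64deg) - 4*sin(64deg)
= -5*0.4384 - 4*0.8988
= -5.79
v'_2 = -5*sin(64deg) + 4*cos(64deg)
= -5*0.8988 + 4*0.4384
= -2.74
v' = -5.79*e1 - 2.74*e2


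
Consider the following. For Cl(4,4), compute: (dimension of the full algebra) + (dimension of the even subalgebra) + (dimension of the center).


n = 4 + 4 = 8
Total dim = 2^8 = 256
Even subalgebra dim = 2^7 = 128
n is even, so center dim = 1
Sum = 256 + 128 + 1 = 385


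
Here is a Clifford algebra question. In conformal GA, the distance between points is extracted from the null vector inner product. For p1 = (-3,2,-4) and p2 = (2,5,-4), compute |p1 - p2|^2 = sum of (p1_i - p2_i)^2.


p1 - p2 = (-5, -3, 0)
|p1 - p2|^2 = (-5)^2 + (-3)^2 + 0^2
= 25 + 9 + 0
= 34


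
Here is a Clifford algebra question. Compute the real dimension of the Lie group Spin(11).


Spin(n) double-covers SO(n); both have Lie algebra so(n) of dimension n(n-1)/2.
n = 11
n(n-1) = 11 * 10 = 110
dim Spin(11) = 110/2 = 55


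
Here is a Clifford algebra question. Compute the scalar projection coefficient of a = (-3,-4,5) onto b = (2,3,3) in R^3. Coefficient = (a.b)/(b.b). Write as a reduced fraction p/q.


Projection coefficient = (a . b) / (b . b)
a . b = (-3)*2 + (-4)*3 + 5*3
= -6 + (-12) + 15 = -3
b . b = 2^2 + 3^2 + 3^2
= 4 + 9 + 9 = 22
Coefficient = -3/22
In lowest terms: -3/22


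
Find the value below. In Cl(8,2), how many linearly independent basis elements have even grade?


Even subalgebra dimension = 2^(n-1)
n = 8 + 2 = 10
2^(10 - 1) = 2^9 = 512
Verification: sum of C(10,k) for even k = 1 + 45 + 210 + 210 + 45 + 1 = 512
Result = 512


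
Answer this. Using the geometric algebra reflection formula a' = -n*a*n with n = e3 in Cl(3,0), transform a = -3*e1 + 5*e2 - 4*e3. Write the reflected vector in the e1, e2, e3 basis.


Reflection formula: a' = -n*a*n, with n = e3 (unit vector, n^2 = 1).
For reflection through hyperplane perp to e3:
The component along e3 flips sign, others stay.
a = (-3, 5, -4)
a' = (-3, 5, 4)
a' = -3*e1 + 5*e2 + 4*e3


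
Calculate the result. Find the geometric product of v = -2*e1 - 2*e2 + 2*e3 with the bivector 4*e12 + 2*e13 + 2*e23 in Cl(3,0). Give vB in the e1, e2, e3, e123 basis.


vB has grade-1 (vector) and grade-3 (trivector) parts: vB = (v _| B) + (v ^ B).
Vector part <vB>_1:
  e1: -v2*b12 - v3*b13 = -(-2)*(4) - (2)*(2) = 4
  e2: v1*b12 - v3*b23 = (-2)*(4) - (2)*(2) = -12
  e3: v1*b13 + v2*b23 = (-2)*(2) + (-2)*(2) = -8
Trivector part <vB>_3:
  e123: v1*b23 - v2*b13 + v3*b12 = (-2)*(2) - (-2)*(2) + (2)*(4) = 8
vB = 4*e1 - 12*e2 - 8*e3 + 8*e123


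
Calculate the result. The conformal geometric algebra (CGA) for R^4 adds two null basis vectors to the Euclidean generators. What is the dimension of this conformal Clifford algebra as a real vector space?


The conformal model of R^4 uses Cl(5,1): the 4 Euclidean generators plus two extra orthogonal generators e+ (e+^2 = +1) and e- (e-^2 = -1), from which the null vectors e0, einf are built.
Number of generators m = 4 + 2 = 6.
dim Cl(p,q) = 2^m = 2^6 = 64


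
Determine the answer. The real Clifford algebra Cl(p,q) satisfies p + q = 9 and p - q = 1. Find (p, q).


We need p + q = 9 and p - q = 1.
Adding: 2p = 9 + 1 = 10, so p = 5.
Then q = 9 - 5 = 4.
(p, q) = (5, 4)


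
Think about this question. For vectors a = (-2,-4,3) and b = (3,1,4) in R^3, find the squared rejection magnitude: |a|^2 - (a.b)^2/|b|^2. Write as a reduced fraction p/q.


|a|^2 = (-2)^2 + (-4)^2 + 3^2 = 29
|b|^2 = 3^2 + 1^2 + 4^2 = 26
a . b = (-2)*3 + (-4)*1 + 3*4 = 2
(a.b)^2 = 2^2 = 4
|rej|^2 = 29 - 4/26
= (754 - 4)/26
= 750/26
In lowest terms: 375/13


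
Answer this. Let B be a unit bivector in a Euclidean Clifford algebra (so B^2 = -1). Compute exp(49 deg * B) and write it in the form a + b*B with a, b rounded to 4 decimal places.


For a unit bivector B with B^2 = -1, the exponential series gives
e^(theta*B) = cos(theta) + sin(theta)*B (the GA analogue of Euler's formula).
theta = 49 degrees = 0.855211 rad
cos(49 deg) = 0.6561
sin(49 deg) = 0.7547
exp(theta*B) = 0.6561 + 0.7547*B


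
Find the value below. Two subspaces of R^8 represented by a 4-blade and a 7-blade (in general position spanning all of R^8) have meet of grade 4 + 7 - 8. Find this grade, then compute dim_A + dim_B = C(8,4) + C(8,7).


Meet grade = grade(A) + grade(B) - n
= 4 + 7 - 8 = 3
C(8,4) = 70
C(8,7) = 8
dim_A + dim_B = 70 + 8 = 78


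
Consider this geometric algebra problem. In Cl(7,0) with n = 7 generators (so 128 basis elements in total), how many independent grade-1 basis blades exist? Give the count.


Number of grade-k basis blades in Cl(p,q) with n = p + q is C(n, k).
n = 7 + 0 = 7
C(7, 1) = 7! / (1! * 6!)
= 5040 / (1 * 720)
= 7


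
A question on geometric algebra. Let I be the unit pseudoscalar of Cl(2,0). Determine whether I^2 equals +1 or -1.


The pseudoscalar I = e1...e_n (product of all n generators) of Cl(p,q) satisfies I^2 = (-1)^(q + n(n-1)/2).
p = 2, q = 0, n = p + q = 2
n(n-1)/2 = 2 * 1 / 2 = 1
Exponent = q + n(n-1)/2 = 0 + 1 = 1
I^2 = (-1)^1 = -1


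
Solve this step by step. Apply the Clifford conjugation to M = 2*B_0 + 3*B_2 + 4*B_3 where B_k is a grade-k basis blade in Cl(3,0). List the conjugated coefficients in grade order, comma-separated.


Clifford conjugate sign for grade k: (-1)^(k(k+1)/2)
Grade 0: (-1)^(0*1/2) = (-1)^0 = 1, coeff 2 -> 2
Grade 2: (-1)^(2*3/2) = (-1)^3 = -1, coeff 3 -> -3
Grade 3: (-1)^(3*4/2) = (-1)^6 = 1, coeff 4 -> 4
Conjugated coefficients: 2, -3, 4


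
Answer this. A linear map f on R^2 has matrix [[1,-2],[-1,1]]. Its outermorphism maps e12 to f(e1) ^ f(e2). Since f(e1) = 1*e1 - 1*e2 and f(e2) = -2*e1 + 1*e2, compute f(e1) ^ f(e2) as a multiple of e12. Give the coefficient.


The outermorphism of a linear map f sends e1^e2 to f(e1)^f(e2).
f(e1) = 1*e1 - 1*e2
f(e2) = -2*e1 + 1*e2
f(e1) ^ f(e2) = (1*e1 - 1*e2) ^ (-2*e1 + 1*e2)
= 1*1*e12 + (-1)*(-2)*e21
= (1 - 2)*e12
= -1*e12
Coefficient = -1


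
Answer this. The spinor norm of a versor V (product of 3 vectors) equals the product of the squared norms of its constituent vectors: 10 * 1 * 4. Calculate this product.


Spinor norm N(V) = |v1|^2 * |v2|^2 * ... * |v3|^2
= 10 * 1 * 4
Running product: 10, 10, 40
N(V) = 40


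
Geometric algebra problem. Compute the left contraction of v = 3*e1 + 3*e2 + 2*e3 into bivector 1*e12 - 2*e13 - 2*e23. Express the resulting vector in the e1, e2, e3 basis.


Left contraction v _| B = <vB>_1 (grade-1 part of the geometric product vB).
Using e1_|e12 = e2, e2_|e12 = -e1, e1_|e13 = e3, e3_|e13 = -e1, e2_|e23 = e3, e3_|e23 = -e2:
e1 coeff: -v2*b12 - v3*b13 = -(3)*(1) - (2)*(-2) = 1
e2 coeff: v1*b12 - v3*b23 = (3)*(1) - (2)*(-2) = 7
e3 coeff: v1*b13 + v2*b23 = (3)*(-2) + (3)*(-2) = -12
v _| B = 1*e1 + 7*e2 - 12*e3


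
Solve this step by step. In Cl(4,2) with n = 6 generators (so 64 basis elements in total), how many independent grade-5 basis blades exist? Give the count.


Number of grade-k basis blades in Cl(p,q) with n = p + q is C(n, k).
n = 4 + 2 = 6
C(6, 5) = 6! / (5! * 1!)
= 720 / (120 * 1)
= 6


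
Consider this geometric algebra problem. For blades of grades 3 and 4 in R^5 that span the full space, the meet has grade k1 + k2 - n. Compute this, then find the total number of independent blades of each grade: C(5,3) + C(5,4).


Meet grade = grade(A) + grade(B) - n
= 3 + 4 - 5 = 2
C(5,3) = 10
C(5,4) = 5
dim_A + dim_B = 10 + 5 = 15


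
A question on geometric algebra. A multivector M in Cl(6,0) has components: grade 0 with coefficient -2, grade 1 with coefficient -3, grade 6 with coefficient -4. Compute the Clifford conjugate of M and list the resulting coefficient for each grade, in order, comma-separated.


Clifford conjugate sign for grade k: (-1)^(k(k+1)/2)
Grade 0: (-1)^(0*1/2) = (-1)^0 = 1, coeff -2 -> -2
Grade 1: (-1)^(1*2/2) = (-1)^1 = -1, coeff -3 -> 3
Grade 6: (-1)^(6*7/2) = (-1)^21 = -1, coeff -4 -> 4
Conjugated coefficients: -2, 3, 4


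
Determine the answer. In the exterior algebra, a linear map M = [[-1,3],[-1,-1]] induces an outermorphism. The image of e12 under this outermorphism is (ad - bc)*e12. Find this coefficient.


The outermorphism of a linear map f sends e1^e2 to f(e1)^f(e2).
f(e1) = -1*e1 - 1*e2
f(e2) = 3*e1 - 1*e2
f(e1) ^ f(e2) = (-1*e1 - 1*e2) ^ (3*e1 - 1*e2)
= (-1)*(-1)*e12 + (-1)*3*e21
= (1 - (-3))*e12
= 4*e12
Coefficient = 4


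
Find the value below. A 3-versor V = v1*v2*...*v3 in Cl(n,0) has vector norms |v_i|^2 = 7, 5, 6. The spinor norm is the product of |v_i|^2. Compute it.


Spinor norm N(V) = |v1|^2 * |v2|^2 * ... * |v3|^2
= 7 * 5 * 6
Running product: 7, 35, 210
N(V) = 210


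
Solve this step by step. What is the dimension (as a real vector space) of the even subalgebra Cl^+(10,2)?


Even subalgebra dimension = 2^(n-1)
n = 10 + 2 = 12
2^(12 - 1) = 2^11 = 2048
Verification: sum of C(12,k) for even k = 1 + 66 + 495 + 924 + 495 + 66 + 1 = 2048
Result = 2048


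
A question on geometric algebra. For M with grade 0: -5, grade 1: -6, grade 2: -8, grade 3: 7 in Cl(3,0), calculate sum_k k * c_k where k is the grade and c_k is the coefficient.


Grade-weighted sum = sum of grade_k * coefficient_k
0*(-5) = 0
1*(-6) = -6
2*(-8) = -16
3*7 = 21
Total = 0 + (-6) + (-16) + 21 = -1


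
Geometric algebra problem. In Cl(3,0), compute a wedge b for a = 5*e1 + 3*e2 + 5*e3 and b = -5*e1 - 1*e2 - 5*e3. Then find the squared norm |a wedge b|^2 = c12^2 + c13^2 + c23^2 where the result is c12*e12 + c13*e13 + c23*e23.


a wedge b = (a1*b2 - a2*b1)*e12 + (a1*b3 - a3*b1)*e13 + (a2*b3 - a3*b2)*e23
e12 coeff: 5*(-1) - 3*(-5) = -5 - (-15) = 10
e13 coeff: 5*(-5) - 5*(-5) = -25 - (-25) = 0
e23 coeff: 3*(-5) - 5*(-1) = -15 - (-5) = -10
|a wedge b|^2 = 10^2 + 0^2 + (-10)^2
= 100 + 0 + 100
= 200


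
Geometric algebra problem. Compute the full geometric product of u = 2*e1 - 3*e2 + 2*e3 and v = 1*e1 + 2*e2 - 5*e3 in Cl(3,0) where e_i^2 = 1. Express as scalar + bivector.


In Cl(3,0): e_i^2 = 1, e_ie_j = -e_je_i for i != j.
Scalar part = u . v = 2*1 + (-3)*2 + 2*(-5)
= 2 + (-6) + (-10) = -14
e12 coeff = 2*2 - (-3)*1 = 4 - (-3) = 7
e13 coeff = 2*(-5) - 2*1 = -10 - 2 = -12
e23 coeff = (-3)*(-5) - 2*2 = 15 - 4 = 11
uv = -14 + 7*e12 - 12*e13 + 11*e23


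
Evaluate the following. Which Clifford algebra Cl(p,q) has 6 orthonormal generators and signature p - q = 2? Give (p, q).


We need p + q = 6 and p - q = 2.
Adding: 2p = 6 + 2 = 8, so p = 4.
Then q = 6 - 4 = 2.
(p, q) = (4, 2)


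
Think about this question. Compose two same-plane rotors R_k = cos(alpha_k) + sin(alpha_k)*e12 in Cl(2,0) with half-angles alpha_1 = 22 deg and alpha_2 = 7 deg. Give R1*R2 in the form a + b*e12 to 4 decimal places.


Same-plane rotors commute and their half-angles add:
R1*R2 = cos(a1 + a2) + sin(a1 + a2)*e12.
a1 + a2 = 22 + 7 = 29 deg
cos(29 deg) = 0.8746
sin(29 deg) = 0.4848
R1*R2 = 0.8746 + 0.4848*e12


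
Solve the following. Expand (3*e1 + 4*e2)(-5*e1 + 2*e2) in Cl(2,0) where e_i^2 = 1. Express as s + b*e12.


Expand: (3*e1 + 4*e2)(-5*e1 + 2*e2)
= 3*(-5)*e1e1 + 3*2*e1e2 + 4*(-5)*e2e1 + 4*2*e2e2
Using e1^2 = e2^2 = 1, e2e1 = -e1e2:
Scalar part s = 3*(-5) + 4*2 = -15 + 8 = -7
Bivector part b = 3*2 - 4*(-5) = 6 - (-20) = 26
uv = -7 + 26*e12


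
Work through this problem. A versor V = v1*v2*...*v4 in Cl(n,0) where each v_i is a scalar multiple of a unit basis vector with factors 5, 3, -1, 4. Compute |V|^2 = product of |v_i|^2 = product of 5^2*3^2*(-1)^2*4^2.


Each vector v_i has |v_i|^2 = s_i^2
Squared scales: 5^2 = 25, 3^2 = 9, (-1)^2 = 1, 4^2 = 16
|V|^2 = 25 * 9 * 1 * 16
= 3600


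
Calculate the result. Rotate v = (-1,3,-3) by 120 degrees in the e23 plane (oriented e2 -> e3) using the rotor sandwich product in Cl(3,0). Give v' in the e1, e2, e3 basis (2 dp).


Rotor R = cos(60deg) - sin(60deg)*e23
Rotation angle theta = 2 * 60 = 120 degrees in the e23 plane (e2 -> e3).
The component perpendicular to the plane (e1) is invariant: v'_1 = v1 = -1.00
cos(120deg) = -0.5000, sin(120deg) = 0.8660
v'_2 = v2*cos(theta) - v3*sin(theta) = 3*(-0.5000) - (-3)*0.8660 = 1.10
v'_3 = v2*sin(theta) + v3*cos(theta) = 3*0.8660 + (-3)*(-0.5000) = 4.10
v' = -1.00*e1 + 1.10*e2 + 4.10*e3


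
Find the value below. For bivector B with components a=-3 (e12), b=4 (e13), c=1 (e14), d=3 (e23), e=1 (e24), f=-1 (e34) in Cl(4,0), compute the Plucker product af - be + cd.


Plucker relation: af - be + cd
a*f = (-3)*(-1) = 3
b*e = 4*1 = 4
c*d = 1*3 = 3
af - be + cd = 3 - 4 + 3
= 2


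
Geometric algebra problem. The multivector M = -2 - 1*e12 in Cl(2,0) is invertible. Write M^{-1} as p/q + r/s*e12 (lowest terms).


M = -2 - 1*e12, where e12^2 = -1.
Since M commutes with its reverse ~M = a - b*e12, M * ~M = a^2 - b^2*e12^2 = a^2 + b^2.
So M^{-1} = ~M / (a^2 + b^2) = (a - b*e12)/(a^2 + b^2).
a^2 + b^2 = 4 + 1 = 5
Scalar part = -2/5 = -2/5
Bivector coeff = 1/5 = 1/5
M^{-1} = -2/5 + 1/5*e12


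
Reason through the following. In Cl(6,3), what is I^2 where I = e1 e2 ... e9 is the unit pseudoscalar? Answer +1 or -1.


The pseudoscalar I = e1...e_n (product of all n generators) of Cl(p,q) satisfies I^2 = (-1)^(q + n(n-1)/2).
p = 6, q = 3, n = p + q = 9
n(n-1)/2 = 9 * 8 / 2 = 36
Exponent = q + n(n-1)/2 = 3 + 36 = 39
I^2 = (-1)^39 = -1


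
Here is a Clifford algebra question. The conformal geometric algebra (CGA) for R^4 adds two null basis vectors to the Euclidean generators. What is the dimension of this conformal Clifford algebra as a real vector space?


The conformal model of R^4 uses Cl(5,1): the 4 Euclidean generators plus two extra orthogonal generators e+ (e+^2 = +1) and e- (e-^2 = -1), from which the null vectors e0, einf are built.
Number of generators m = 4 + 2 = 6.
dim Cl(p,q) = 2^m = 2^6 = 64


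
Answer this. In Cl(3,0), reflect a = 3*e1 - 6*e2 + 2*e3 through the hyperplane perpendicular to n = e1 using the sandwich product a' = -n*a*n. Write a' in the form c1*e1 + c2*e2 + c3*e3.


Reflection formula: a' = -n*a*n, with n = e1 (unit vector, n^2 = 1).
For reflection through hyperplane perp to e1:
The component along e1 flips sign, others stay.
a = (3, -6, 2)
a' = (-3, -6, 2)
a' = -3*e1 - 6*e2 + 2*e3


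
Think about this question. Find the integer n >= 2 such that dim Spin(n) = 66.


dim Spin(n) = dim so(n) = n(n-1)/2.
Solve n(n-1)/2 = 66, i.e. n^2 - n - 132 = 0.
Discriminant = 1 + 8*66 = 529
n = (1 + sqrt(529))/2 = (1 + 23)/2 = 12


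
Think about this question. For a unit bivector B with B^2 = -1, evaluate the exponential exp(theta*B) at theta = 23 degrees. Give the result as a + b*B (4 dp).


For a unit bivector B with B^2 = -1, the exponential series gives
e^(theta*B) = cos(theta) + sin(theta)*B (the GA analogue of Euler's formula).
theta = 23 degrees = 0.401426 rad
cos(23 deg) = 0.9205
sin(23 deg) = 0.3907
exp(theta*B) = 0.9205 + 0.3907*B


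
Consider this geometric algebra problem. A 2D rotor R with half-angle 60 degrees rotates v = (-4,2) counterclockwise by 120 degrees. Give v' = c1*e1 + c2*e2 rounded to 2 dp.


Rotor R = cos(60deg) - sin(60deg)*e12
Rotation angle theta = 2 * 60 = 120 degrees
v' = R*v*~R rotates v by theta.
cos(120deg) = -0.5000, sin(120deg) = 0.8660
v'_1 = -4*cos(120deg) - 2*sin(120deg)
= -4*(-0.5000) - 2*0.8660
= 0.27
v'_2 = -4*sin(120deg) + 2*cos(120deg)
= -4*0.8660 + 2*(-0.5000)
= -4.46
v' = 0.27*e1 - 4.46*e2


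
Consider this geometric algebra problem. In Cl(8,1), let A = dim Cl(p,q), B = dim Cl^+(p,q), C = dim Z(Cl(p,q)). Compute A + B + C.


n = 8 + 1 = 9
Total dim = 2^9 = 512
Even subalgebra dim = 2^8 = 256
n is odd, so center dim = 2
Sum = 512 + 256 + 2 = 770


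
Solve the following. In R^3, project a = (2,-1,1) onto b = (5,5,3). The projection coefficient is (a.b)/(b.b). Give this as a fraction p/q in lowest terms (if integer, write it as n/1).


Projection coefficient = (a . b) / (b . b)
a . b = 2*5 + (-1)*5 + 1*3
= 10 + (-5) + 3 = 8
b . b = 5^2 + 5^2 + 3^2
= 25 + 25 + 9 = 59
Coefficient = 8/59
In lowest terms: 8/59


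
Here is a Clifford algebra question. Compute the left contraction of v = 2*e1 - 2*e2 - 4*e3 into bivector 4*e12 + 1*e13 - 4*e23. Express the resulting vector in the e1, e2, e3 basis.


Left contraction v _| B = <vB>_1 (grade-1 part of the geometric product vB).
Using e1_|e12 = e2, e2_|e12 = -e1, e1_|e13 = e3, e3_|e13 = -e1, e2_|e23 = e3, e3_|e23 = -e2:
e1 coeff: -v2*b12 - v3*b13 = -(-2)*(4) - (-4)*(1) = 12
e2 coeff: v1*b12 - v3*b23 = (2)*(4) - (-4)*(-4) = -8
e3 coeff: v1*b13 + v2*b23 = (2)*(1) + (-2)*(-4) = 10
v _| B = 12*e1 - 8*e2 + 10*e3


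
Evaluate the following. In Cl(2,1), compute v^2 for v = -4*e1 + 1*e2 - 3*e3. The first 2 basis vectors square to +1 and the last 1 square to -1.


v^2 = sum of c_i^2 * e_i^2
Positive signature terms (e_i^2 = +1): (-4)^2 + 1^2 = 17
Negative signature terms (e_j^2 = -1): (-3)^2 = 9
v^2 = 17 - 9 = 8


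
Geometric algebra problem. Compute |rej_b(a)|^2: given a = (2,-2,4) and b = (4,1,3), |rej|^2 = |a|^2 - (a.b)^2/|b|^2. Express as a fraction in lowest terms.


|a|^2 = 2^2 + (-2)^2 + 4^2 = 24
|b|^2 = 4^2 + 1^2 + 3^2 = 26
a . b = 2*4 + (-2)*1 + 4*3 = 18
(a.b)^2 = 18^2 = 324
|rej|^2 = 24 - 324/26
= (624 - 324)/26
= 300/26
In lowest terms: 150/13


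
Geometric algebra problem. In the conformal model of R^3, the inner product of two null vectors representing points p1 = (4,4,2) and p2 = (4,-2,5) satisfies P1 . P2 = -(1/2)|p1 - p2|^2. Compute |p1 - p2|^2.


p1 - p2 = (0, 6, -3)
|p1 - p2|^2 = 0^2 + 6^2 + (-3)^2
= 0 + 36 + 9
= 45


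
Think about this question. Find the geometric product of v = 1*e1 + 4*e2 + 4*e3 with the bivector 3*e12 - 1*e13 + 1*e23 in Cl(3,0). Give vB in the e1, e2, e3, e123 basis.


vB has grade-1 (vector) and grade-3 (trivector) parts: vB = (v _| B) + (v ^ B).
Vector part <vB>_1:
  e1: -v2*b12 - v3*b13 = -(4)*(3) - (4)*(-1) = -8
  e2: v1*b12 - v3*b23 = (1)*(3) - (4)*(1) = -1
  e3: v1*b13 + v2*b23 = (1)*(-1) + (4)*(1) = 3
Trivector part <vB>_3:
  e123: v1*b23 - v2*b13 + v3*b12 = (1)*(1) - (4)*(-1) + (4)*(3) = 17
vB = -8*e1 - 1*e2 + 3*e3 + 17*e123


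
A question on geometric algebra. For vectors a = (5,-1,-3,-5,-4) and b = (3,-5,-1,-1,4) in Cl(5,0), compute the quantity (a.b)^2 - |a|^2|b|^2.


a . b = 5*3 + (-1)*(-5) + (-3)*(-1) + (-5)*(-1) + (-4)*4
= 15 + 5 + 3 + 5 + (-16) = 12
|a|^2 = 5^2 + (-1)^2 + (-3)^2 + (-5)^2 + (-4)^2 = 76
|b|^2 = 3^2 + (-5)^2 + (-1)^2 + (-1)^2 + 4^2 = 52
(a.b)^2 = 12^2 = 144
|a|^2 * |b|^2 = 76 * 52 = 3952
Result = 144 - 3952 = -3808


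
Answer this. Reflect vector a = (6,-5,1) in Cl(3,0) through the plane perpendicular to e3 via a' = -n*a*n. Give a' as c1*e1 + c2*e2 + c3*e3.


Reflection formula: a' = -n*a*n, with n = e3 (unit vector, n^2 = 1).
For reflection through hyperplane perp to e3:
The component along e3 flips sign, others stay.
a = (6, -5, 1)
a' = (6, -5, -1)
a' = 6*e1 - 5*e2 - 1*e3


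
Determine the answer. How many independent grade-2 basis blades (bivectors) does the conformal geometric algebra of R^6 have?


The conformal model of R^6 uses Cl(7,1) with m = 6 + 2 = 8 generators.
Number of grade-2 blades = C(m, 2) = C(8, 2)
= 8*7/2 = 28


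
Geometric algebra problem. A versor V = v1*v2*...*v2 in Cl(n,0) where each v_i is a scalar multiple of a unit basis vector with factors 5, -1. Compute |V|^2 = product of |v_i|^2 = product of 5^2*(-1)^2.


Each vector v_i has |v_i|^2 = s_i^2
Squared scales: 5^2 = 25, (-1)^2 = 1
|V|^2 = 25 * 1
= 25


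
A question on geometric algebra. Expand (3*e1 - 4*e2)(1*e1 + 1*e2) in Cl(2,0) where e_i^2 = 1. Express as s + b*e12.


Expand: (3*e1 - 4*e2)(1*e1 + 1*e2)
= 3*1*e1e1 + 3*1*e1e2 + (-4)*1*e2e1 + (-4)*1*e2e2
Using e1^2 = e2^2 = 1, e2e1 = -e1e2:
Scalar part s = 3*1 + (-4)*1 = 3 + (-4) = -1
Bivector part b = 3*1 - (-4)*1 = 3 - (-4) = 7
uv = -1 + 7*e12


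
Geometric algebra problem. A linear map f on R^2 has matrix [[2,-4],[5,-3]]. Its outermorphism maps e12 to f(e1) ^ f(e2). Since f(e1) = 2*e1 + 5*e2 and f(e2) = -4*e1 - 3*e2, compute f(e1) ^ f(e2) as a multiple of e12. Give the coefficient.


The outermorphism of a linear map f sends e1^e2 to f(e1)^f(e2).
f(e1) = 2*e1 + 5*e2
f(e2) = -4*e1 - 3*e2
f(e1) ^ f(e2) = (2*e1 + 5*e2) ^ (-4*e1 - 3*e2)
= 2*(-3)*e12 + 5*(-4)*e21
= (-6 - (-20))*e12
= 14*e12
Coefficient = 14


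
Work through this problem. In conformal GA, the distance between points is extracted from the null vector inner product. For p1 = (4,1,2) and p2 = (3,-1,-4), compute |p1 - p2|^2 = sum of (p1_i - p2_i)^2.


p1 - p2 = (1, 2, 6)
|p1 - p2|^2 = 1^2 + 2^2 + 6^2
= 1 + 4 + 36
= 41


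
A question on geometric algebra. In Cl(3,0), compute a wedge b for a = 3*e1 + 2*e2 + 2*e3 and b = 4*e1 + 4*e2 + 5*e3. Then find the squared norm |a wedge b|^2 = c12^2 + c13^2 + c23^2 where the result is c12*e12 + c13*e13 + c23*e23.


a wedge b = (a1*b2 - a2*b1)*e12 + (a1*b3 - a3*b1)*e13 + (a2*b3 - a3*b2)*e23
e12 coeff: 3*4 - 2*4 = 12 - 8 = 4
e13 coeff: 3*5 - 2*4 = 15 - 8 = 7
e23 coeff: 2*5 - 2*4 = 10 - 8 = 2
|a wedge b|^2 = 4^2 + 7^2 + 2^2
= 16 + 49 + 4
= 69


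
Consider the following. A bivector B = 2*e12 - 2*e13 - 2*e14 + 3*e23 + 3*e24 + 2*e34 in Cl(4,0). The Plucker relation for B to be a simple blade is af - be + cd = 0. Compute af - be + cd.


Plucker relation: af - be + cd
a*f = 2*2 = 4
b*e = (-2)*3 = -6
c*d = (-2)*3 = -6
af - be + cd = 4 - (-6) + (-6)
= 4


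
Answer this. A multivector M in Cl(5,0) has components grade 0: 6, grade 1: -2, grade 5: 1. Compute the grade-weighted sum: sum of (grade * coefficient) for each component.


Grade-weighted sum = sum of grade_k * coefficient_k
0*6 = 0
1*(-2) = -2
5*1 = 5
Total = 0 + (-2) + 5 = 3


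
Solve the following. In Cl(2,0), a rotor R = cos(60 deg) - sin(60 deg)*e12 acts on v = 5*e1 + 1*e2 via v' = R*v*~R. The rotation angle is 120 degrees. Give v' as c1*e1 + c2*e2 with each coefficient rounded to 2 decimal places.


Rotor R = cos(60deg) - sin(60deg)*e12
Rotation angle theta = 2 * 60 = 120 degrees
v' = R*v*~R rotates v by theta.
cos(120deg) = -0.5000, sin(120deg) = 0.8660
v'_1 = 5*cos(120deg) - 1*sin(120deg)
= 5*(-0.5000) - 1*0.8660
= -3.37
v'_2 = 5*sin(120deg) + 1*cos(120deg)
= 5*0.8660 + 1*(-0.5000)
= 3.83
v' = -3.37*e1 + 3.83*e2


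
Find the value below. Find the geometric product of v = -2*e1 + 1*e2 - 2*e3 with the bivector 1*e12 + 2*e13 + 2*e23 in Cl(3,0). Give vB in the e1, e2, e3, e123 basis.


vB has grade-1 (vector) and grade-3 (trivector) parts: vB = (v _| B) + (v ^ B).
Vector part <vB>_1:
  e1: -v2*b12 - v3*b13 = -(1)*(1) - (-2)*(2) = 3
  e2: v1*b12 - v3*b23 = (-2)*(1) - (-2)*(2) = 2
  e3: v1*b13 + v2*b23 = (-2)*(2) + (1)*(2) = -2
Trivector part <vB>_3:
  e123: v1*b23 - v2*b13 + v3*b12 = (-2)*(2) - (1)*(2) + (-2)*(1) = -8
vB = 3*e1 + 2*e2 - 2*e3 - 8*e123


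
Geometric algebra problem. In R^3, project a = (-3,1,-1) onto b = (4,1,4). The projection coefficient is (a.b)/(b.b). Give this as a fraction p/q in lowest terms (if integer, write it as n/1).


Projection coefficient = (a . b) / (b . b)
a . b = (-3)*4 + 1*1 + (-1)*4
= -12 + 1 + (-4) = -15
b . b = 4^2 + 1^2 + 4^2
= 16 + 1 + 16 = 33
Coefficient = -15/33
In lowest terms: -5/11


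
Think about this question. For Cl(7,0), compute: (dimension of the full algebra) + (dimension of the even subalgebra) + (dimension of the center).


n = 7 + 0 = 7
Total dim = 2^7 = 128
Even subalgebra dim = 2^6 = 64
n is odd, so center dim = 2
Sum = 128 + 64 + 2 = 194


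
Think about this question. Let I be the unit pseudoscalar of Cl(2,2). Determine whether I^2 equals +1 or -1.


The pseudoscalar I = e1...e_n (product of all n generators) of Cl(p,q) satisfies I^2 = (-1)^(q + n(n-1)/2).
p = 2, q = 2, n = p + q = 4
n(n-1)/2 = 4 * 3 / 2 = 6
Exponent = q + n(n-1)/2 = 2 + 6 = 8
I^2 = (-1)^8 = +1


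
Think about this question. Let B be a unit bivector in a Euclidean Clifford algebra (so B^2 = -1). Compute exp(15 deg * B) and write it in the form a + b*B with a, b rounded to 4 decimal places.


For a unit bivector B with B^2 = -1, the exponential series gives
e^(theta*B) = cos(theta) + sin(theta)*B (the GA analogue of Euler's formula).
theta = 15 degrees = 0.261799 rad
cos(15 deg) = 0.9659
sin(15 deg) = 0.2588
exp(theta*B) = 0.9659 + 0.2588*B


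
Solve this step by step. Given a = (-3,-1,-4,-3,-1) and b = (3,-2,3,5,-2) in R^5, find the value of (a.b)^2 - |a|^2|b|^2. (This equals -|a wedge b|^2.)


a . b = (-3)*3 + (-1)*(-2) + (-4)*3 + (-3)*5 + (-1)*(-2)
= -9 + 2 + (-12) + (-15) + 2 = -32
|a|^2 = (-3)^2 + (-1)^2 + (-4)^2 + (-3)^2 + (-1)^2 = 36
|b|^2 = 3^2 + (-2)^2 + 3^2 + 5^2 + (-2)^2 = 51
(a.b)^2 = (-32)^2 = 1024
|a|^2 * |b|^2 = 36 * 51 = 1836
Result = 1024 - 1836 = -812


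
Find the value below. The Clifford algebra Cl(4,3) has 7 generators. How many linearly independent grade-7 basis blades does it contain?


Number of grade-k basis blades in Cl(p,q) with n = p + q is C(n, k).
n = 4 + 3 = 7
C(7, 7) = 7! / (7! * 0!)
= 5040 / (5040 * 1)
= 1


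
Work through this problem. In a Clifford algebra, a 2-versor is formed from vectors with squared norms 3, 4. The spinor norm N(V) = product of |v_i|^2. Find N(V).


Spinor norm N(V) = |v1|^2 * |v2|^2 * ... * |v2|^2
= 3 * 4
Running product: 3, 12
N(V) = 12


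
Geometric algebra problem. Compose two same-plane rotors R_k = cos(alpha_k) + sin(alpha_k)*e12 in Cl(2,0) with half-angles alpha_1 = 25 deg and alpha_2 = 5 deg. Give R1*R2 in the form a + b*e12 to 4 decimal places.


Same-plane rotors commute and their half-angles add:
R1*R2 = cos(a1 + a2) + sin(a1 + a2)*e12.
a1 + a2 = 25 + 5 = 30 deg
cos(30 deg) = 0.8660
sin(30 deg) = 0.5000
R1*R2 = 0.8660 + 0.5000*e12


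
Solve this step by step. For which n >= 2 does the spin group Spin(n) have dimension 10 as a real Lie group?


dim Spin(n) = dim so(n) = n(n-1)/2.
Solve n(n-1)/2 = 10, i.e. n^2 - n - 20 = 0.
Discriminant = 1 + 8*10 = 81
n = (1 + sqrt(81))/2 = (1 + 9)/2 = 5


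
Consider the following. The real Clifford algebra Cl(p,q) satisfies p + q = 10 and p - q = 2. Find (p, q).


We need p + q = 10 and p - q = 2.
Adding: 2p = 10 + 2 = 12, so p = 6.
Then q = 10 - 6 = 4.
(p, q) = (6, 4)


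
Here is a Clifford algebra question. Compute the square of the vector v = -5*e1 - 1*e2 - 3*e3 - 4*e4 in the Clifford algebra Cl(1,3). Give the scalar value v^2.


v^2 = sum of c_i^2 * e_i^2
Positive signature terms (e_i^2 = +1): (-5)^2 = 25
Negative signature terms (e_j^2 = -1): (-1)^2 + (-3)^2 + (-4)^2 = 26
v^2 = 25 - 26 = -1


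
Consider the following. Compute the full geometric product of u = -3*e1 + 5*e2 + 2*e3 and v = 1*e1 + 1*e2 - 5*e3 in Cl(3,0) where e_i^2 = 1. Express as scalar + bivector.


In Cl(3,0): e_i^2 = 1, e_ie_j = -e_je_i for i != j.
Scalar part = u . v = (-3)*1 + 5*1 + 2*(-5)
= -3 + 5 + (-10) = -8
e12 coeff = (-3)*1 - 5*1 = -3 - 5 = -8
e13 coeff = (-3)*(-5) - 2*1 = 15 - 2 = 13
e23 coeff = 5*(-5) - 2*1 = -25 - 2 = -27
uv = -8 - 8*e12 + 13*e13 - 27*e23


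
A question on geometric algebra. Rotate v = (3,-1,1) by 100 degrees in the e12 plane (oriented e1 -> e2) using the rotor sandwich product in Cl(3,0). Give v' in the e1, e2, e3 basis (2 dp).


Rotor R = cos(50deg) - sin(50deg)*e12
Rotation angle theta = 2 * 50 = 100 degrees in the e12 plane (e1 -> e2).
The component perpendicular to the plane (e3) is invariant: v'_3 = v3 = 1.00
cos(100deg) = -0.1736, sin(100deg) = 0.9848
v'_1 = v1*cos(theta) - v2*sin(theta) = 3*(-0.1736) - (-1)*0.9848 = 0.46
v'_2 = v1*sin(theta) + v2*cos(theta) = 3*0.9848 + (-1)*(-0.1736) = 3.13
v' = 0.46*e1 + 3.13*e2 + 1.00*e3


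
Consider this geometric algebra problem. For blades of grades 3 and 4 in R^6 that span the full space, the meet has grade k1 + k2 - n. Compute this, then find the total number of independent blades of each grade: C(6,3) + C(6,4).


Meet grade = grade(A) + grade(B) - n
= 3 + 4 - 6 = 1
C(6,3) = 20
C(6,4) = 15
dim_A + dim_B = 20 + 15 = 35


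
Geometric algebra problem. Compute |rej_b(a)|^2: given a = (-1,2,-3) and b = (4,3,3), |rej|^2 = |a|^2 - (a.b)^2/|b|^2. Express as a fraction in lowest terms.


|a|^2 = (-1)^2 + 2^2 + (-3)^2 = 14
|b|^2 = 4^2 + 3^2 + 3^2 = 34
a . b = (-1)*4 + 2*3 + (-3)*3 = -7
(a.b)^2 = (-7)^2 = 49
|rej|^2 = 14 - 49/34
= (476 - 49)/34
= 427/34
In lowest terms: 427/34


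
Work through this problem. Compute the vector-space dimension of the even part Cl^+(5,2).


Even subalgebra dimension = 2^(n-1)
n = 5 + 2 = 7
2^(7 - 1) = 2^6 = 64
Verification: sum of C(7,k) for even k = 1 + 21 + 35 + 7 = 64
Result = 64


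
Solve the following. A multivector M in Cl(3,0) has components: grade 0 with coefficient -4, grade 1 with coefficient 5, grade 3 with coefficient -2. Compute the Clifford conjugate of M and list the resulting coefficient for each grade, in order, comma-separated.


Clifford conjugate sign for grade k: (-1)^(k(k+1)/2)
Grade 0: (-1)^(0*1/2) = (-1)^0 = 1, coeff -4 -> -4
Grade 1: (-1)^(1*2/2) = (-1)^1 = -1, coeff 5 -> -5
Grade 3: (-1)^(3*4/2) = (-1)^6 = 1, coeff -2 -> -2
Conjugated coefficients: -4, -5, -2


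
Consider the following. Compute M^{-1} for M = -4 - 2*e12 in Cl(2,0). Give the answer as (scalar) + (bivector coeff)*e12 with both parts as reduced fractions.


M = -4 - 2*e12, where e12^2 = -1.
Since M commutes with its reverse ~M = a - b*e12, M * ~M = a^2 - b^2*e12^2 = a^2 + b^2.
So M^{-1} = ~M / (a^2 + b^2) = (a - b*e12)/(a^2 + b^2).
a^2 + b^2 = 16 + 4 = 20
Scalar part = -4/20 = -1/5
Bivector coeff = 2/20 = 1/10
M^{-1} = -1/5 + 1/10*e12


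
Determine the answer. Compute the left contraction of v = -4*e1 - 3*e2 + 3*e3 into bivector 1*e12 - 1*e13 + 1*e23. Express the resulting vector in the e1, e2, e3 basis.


Left contraction v _| B = <vB>_1 (grade-1 part of the geometric product vB).
Using e1_|e12 = e2, e2_|e12 = -e1, e1_|e13 = e3, e3_|e13 = -e1, e2_|e23 = e3, e3_|e23 = -e2:
e1 coeff: -v2*b12 - v3*b13 = -(-3)*(1) - (3)*(-1) = 6
e2 coeff: v1*b12 - v3*b23 = (-4)*(1) - (3)*(1) = -7
e3 coeff: v1*b13 + v2*b23 = (-4)*(-1) + (-3)*(1) = 1
v _| B = 6*e1 - 7*e2 + 1*e3
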